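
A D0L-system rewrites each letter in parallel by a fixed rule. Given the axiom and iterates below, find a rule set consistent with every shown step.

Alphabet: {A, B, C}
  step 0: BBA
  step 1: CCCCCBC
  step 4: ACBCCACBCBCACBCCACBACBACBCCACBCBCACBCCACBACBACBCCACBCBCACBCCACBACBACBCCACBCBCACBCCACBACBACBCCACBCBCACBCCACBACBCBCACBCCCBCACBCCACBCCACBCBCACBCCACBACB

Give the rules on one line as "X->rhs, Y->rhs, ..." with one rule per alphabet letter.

A->CBC, B->CC, C->ACB

  step 0 ⇒ step 1: BBA ⇒ CC·CC·CBC
    A ↦ CBC
    B ↦ CC
    C ↦ ACB  (constrained at step 1)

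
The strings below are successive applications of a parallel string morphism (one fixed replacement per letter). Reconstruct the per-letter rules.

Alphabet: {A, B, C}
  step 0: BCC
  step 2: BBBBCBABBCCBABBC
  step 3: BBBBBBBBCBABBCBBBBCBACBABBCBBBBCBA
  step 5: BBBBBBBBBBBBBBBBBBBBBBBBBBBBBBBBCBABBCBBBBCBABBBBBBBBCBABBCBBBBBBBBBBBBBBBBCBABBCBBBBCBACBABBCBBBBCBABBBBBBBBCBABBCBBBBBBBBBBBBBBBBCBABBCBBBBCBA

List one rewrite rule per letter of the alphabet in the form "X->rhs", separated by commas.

A->C, B->BB, C->CBA

  step 2 ⇒ step 3: BBBBCBABBCCBABBC ⇒ BB·BB·BB·BB·CBA·BB·C·BB·BB·CBA·CBA·BB·C·BB·BB·CBA
    A ↦ C
    B ↦ BB
    C ↦ CBA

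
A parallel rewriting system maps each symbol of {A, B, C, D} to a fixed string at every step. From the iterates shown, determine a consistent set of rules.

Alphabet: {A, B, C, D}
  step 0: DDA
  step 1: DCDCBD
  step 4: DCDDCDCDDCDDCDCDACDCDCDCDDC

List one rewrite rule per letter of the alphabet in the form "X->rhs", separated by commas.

  step 0 ⇒ step 1: DDA ⇒ DC·DC·BD
    A ↦ BD
    D ↦ DC
    B ↦ AC  (constrained at step 1)
    C ↦ D  (constrained at step 1)

A->BD, B->AC, C->D, D->DC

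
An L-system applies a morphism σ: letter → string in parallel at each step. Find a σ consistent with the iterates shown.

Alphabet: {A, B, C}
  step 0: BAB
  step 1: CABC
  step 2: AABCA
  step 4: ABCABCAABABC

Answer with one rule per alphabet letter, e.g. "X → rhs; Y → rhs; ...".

  step 1 ⇒ step 2: CABC ⇒ A·AB·C·A
    A ↦ AB
    B ↦ C
    C ↦ A

A->AB, B->C, C->A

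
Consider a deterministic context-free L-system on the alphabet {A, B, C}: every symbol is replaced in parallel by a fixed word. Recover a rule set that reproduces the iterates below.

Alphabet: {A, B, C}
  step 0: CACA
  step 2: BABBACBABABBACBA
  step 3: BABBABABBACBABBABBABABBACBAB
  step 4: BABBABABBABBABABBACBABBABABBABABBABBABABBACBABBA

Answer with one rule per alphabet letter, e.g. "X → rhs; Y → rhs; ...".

  step 3 ⇒ step 4: BABBABABBACBABBABBABABBACBAB ⇒ BA·B·BA·BA·B·BA·B·BA·BA·B·BAC·BA·B·BA·BA·B·BA·BA·B·BA·B·BA·BA·B·BAC·BA·B·BA
    A ↦ B
    B ↦ BA
    C ↦ BAC

A->B, B->BA, C->BAC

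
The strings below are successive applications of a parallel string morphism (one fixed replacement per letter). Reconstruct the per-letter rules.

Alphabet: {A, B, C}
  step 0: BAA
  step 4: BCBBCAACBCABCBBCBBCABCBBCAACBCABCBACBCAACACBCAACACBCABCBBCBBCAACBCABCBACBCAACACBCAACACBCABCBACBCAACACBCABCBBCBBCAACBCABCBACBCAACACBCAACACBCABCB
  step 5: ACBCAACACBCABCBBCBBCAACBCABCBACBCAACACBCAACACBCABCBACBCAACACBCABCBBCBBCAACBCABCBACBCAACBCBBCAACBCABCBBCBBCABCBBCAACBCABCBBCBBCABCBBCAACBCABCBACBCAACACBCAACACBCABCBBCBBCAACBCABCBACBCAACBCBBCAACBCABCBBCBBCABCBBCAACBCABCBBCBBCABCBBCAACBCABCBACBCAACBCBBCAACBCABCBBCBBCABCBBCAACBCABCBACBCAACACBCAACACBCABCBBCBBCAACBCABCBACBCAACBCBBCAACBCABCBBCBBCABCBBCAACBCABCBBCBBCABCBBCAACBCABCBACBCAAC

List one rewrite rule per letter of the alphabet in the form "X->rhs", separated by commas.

A->BCB, B->AC, C->BCA

  step 4 ⇒ step 5: BCBBCAACBCABCBBCBBCABCBBCAACBCABCBACBCAACACBCAACACBCABCBBCBBCAACBCABCBACBCAACACBCAACACBCABCBACBCAACACBCABCBBCBBCAACBCABCBACBCAACACBCAACACBCABCB ⇒ AC·BCA·AC·AC·BCA·BCB·BCB·BCA·AC·BCA·BCB·AC·BCA·AC·AC·BCA·AC·AC·BCA·BCB·AC·BCA·AC·AC·BCA·BCB·BCB·BCA·AC·BCA·BCB·AC·BCA·AC·BCB·BCA·AC·BCA·BCB·BCB·BCA·BCB·BCA·AC·BCA·BCB·BCB·BCA·BCB·BCA·AC·BCA·BCB·AC·BCA·AC·AC·BCA·AC·AC·BCA·BCB·BCB·BCA·AC·BCA·BCB·AC·BCA·AC·BCB·BCA·AC·BCA·BCB·BCB·BCA·BCB·BCA·AC·BCA·BCB·BCB·BCA·BCB·BCA·AC·BCA·BCB·AC·BCA·AC·BCB·BCA·AC·BCA·BCB·BCB·BCA·BCB·BCA·AC·BCA·BCB·AC·BCA·AC·AC·BCA·AC·AC·BCA·BCB·BCB·BCA·AC·BCA·BCB·AC·BCA·AC·BCB·BCA·AC·BCA·BCB·BCB·BCA·BCB·BCA·AC·BCA·BCB·BCB·BCA·BCB·BCA·AC·BCA·BCB·AC·BCA·AC
    A ↦ BCB
    B ↦ AC
    C ↦ BCA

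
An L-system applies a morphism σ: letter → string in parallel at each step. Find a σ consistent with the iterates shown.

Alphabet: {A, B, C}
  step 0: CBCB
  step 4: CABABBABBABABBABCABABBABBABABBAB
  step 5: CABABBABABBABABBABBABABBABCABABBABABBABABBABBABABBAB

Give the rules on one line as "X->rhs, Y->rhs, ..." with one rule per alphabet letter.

  step 4 ⇒ step 5: CABABBABBABABBABCABABBABBABABBAB ⇒ CA·B·AB·B·AB·AB·B·AB·AB·B·AB·B·AB·AB·B·AB·CA·B·AB·B·AB·AB·B·AB·AB·B·AB·B·AB·AB·B·AB
    A ↦ B
    B ↦ AB
    C ↦ CA

A->B, B->AB, C->CA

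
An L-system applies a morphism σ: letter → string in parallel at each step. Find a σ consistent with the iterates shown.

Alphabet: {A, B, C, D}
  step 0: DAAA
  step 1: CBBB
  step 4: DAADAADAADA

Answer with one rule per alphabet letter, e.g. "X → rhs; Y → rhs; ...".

A->B, B->DA, C->A, D->C

  step 0 ⇒ step 1: DAAA ⇒ C·B·B·B
    A ↦ B
    D ↦ C
    B ↦ DA  (constrained at step 1)
    C ↦ A  (constrained at step 1)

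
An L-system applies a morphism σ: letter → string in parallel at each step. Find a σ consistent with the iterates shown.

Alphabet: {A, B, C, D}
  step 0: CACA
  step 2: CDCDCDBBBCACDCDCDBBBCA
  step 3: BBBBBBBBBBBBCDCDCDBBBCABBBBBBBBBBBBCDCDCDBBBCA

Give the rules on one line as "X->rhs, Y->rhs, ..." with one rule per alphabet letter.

A->CA, B->CD, C->BBB, D->B

  step 2 ⇒ step 3: CDCDCDBBBCACDCDCDBBBCA ⇒ BBB·B·BBB·B·BBB·B·CD·CD·CD·BBB·CA·BBB·B·BBB·B·BBB·B·CD·CD·CD·BBB·CA
    A ↦ CA
    B ↦ CD
    C ↦ BBB
    D ↦ B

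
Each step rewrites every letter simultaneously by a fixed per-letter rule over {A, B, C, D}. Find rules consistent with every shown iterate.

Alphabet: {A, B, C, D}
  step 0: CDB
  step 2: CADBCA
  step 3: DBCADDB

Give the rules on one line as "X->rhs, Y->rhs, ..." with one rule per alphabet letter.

  step 2 ⇒ step 3: CADBCA ⇒ D·B·CA·D·D·B
    A ↦ B
    B ↦ D
    C ↦ D
    D ↦ CA

A->B, B->D, C->D, D->CA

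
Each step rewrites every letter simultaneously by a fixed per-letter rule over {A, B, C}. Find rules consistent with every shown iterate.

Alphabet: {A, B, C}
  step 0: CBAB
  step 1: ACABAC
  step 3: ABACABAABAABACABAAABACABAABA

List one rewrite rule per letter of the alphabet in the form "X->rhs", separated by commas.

  step 0 ⇒ step 1: CBAB ⇒ A·C·ABA·C
    A ↦ ABA
    B ↦ C
    C ↦ A

A->ABA, B->C, C->A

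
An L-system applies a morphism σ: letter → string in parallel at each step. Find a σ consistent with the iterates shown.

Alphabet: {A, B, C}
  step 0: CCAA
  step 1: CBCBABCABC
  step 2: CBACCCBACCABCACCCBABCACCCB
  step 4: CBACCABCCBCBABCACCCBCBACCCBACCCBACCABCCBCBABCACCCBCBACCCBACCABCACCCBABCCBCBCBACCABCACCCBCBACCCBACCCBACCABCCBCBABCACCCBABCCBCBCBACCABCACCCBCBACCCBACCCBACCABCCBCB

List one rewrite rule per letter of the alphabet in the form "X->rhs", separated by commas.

A->ABC, B->ACC, C->CB

  step 1 ⇒ step 2: CBCBABCABC ⇒ CB·ACC·CB·ACC·ABC·ACC·CB·ABC·ACC·CB
    A ↦ ABC
    B ↦ ACC
    C ↦ CB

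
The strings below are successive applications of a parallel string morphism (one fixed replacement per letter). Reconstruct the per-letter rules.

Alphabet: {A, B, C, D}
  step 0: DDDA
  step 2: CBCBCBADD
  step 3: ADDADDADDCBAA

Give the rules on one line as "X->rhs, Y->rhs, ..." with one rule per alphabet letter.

  step 2 ⇒ step 3: CBCBCBADD ⇒ A·DD·A·DD·A·DD·CB·A·A
    A ↦ CB
    B ↦ DD
    C ↦ A
    D ↦ A

A->CB, B->DD, C->A, D->A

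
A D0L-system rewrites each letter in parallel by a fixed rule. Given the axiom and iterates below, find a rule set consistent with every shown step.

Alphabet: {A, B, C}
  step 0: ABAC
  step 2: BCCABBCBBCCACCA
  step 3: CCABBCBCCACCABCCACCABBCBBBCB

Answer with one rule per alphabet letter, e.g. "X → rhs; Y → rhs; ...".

  step 2 ⇒ step 3: BCCABBCBBCCACCA ⇒ CCA·B·B·CB·CCA·CCA·B·CCA·CCA·B·B·CB·B·B·CB
    A ↦ CB
    B ↦ CCA
    C ↦ B

A->CB, B->CCA, C->B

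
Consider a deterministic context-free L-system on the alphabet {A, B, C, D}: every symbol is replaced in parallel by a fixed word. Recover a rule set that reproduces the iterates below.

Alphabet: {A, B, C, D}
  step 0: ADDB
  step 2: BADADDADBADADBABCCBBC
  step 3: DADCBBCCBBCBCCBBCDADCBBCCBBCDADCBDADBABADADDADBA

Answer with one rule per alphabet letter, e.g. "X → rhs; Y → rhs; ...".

A->CB, B->DAD, C->BA, D->BC

  step 2 ⇒ step 3: BADADDADBADADBABCCBBC ⇒ DAD·CB·BC·CB·BC·BC·CB·BC·DAD·CB·BC·CB·BC·DAD·CB·DAD·BA·BA·DAD·DAD·BA
    A ↦ CB
    B ↦ DAD
    C ↦ BA
    D ↦ BC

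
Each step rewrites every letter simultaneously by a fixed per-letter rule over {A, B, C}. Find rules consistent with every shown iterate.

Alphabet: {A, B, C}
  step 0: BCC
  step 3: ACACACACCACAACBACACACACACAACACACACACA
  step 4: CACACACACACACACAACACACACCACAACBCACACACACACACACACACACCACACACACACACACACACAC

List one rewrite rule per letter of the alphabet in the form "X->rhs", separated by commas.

  step 3 ⇒ step 4: ACACACACCACAACBACACACACACAACACACACACA ⇒ C·ACA·C·ACA·C·ACA·C·ACA·ACA·C·ACA·C·C·ACA·ACB·C·ACA·C·ACA·C·ACA·C·ACA·C·ACA·C·C·ACA·C·ACA·C·ACA·C·ACA·C·ACA·C
    A ↦ C
    B ↦ ACB
    C ↦ ACA

A->C, B->ACB, C->ACA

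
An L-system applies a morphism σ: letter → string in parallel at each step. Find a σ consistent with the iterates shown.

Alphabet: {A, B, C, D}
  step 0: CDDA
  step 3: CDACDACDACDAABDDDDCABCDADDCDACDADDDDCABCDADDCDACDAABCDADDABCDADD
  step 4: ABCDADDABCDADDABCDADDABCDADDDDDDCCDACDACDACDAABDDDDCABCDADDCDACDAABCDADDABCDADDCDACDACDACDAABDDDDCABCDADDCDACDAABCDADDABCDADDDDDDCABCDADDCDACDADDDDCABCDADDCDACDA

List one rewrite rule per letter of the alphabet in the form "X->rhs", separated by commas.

A->DD, B->DDC, C->AB, D->CDA

  step 3 ⇒ step 4: CDACDACDACDAABDDDDCABCDADDCDACDADDDDCABCDADDCDACDAABCDADDABCDADD ⇒ AB·CDA·DD·AB·CDA·DD·AB·CDA·DD·AB·CDA·DD·DD·DDC·CDA·CDA·CDA·CDA·AB·DD·DDC·AB·CDA·DD·CDA·CDA·AB·CDA·DD·AB·CDA·DD·CDA·CDA·CDA·CDA·AB·DD·DDC·AB·CDA·DD·CDA·CDA·AB·CDA·DD·AB·CDA·DD·DD·DDC·AB·CDA·DD·CDA·CDA·DD·DDC·AB·CDA·DD·CDA·CDA
    A ↦ DD
    B ↦ DDC
    C ↦ AB
    D ↦ CDA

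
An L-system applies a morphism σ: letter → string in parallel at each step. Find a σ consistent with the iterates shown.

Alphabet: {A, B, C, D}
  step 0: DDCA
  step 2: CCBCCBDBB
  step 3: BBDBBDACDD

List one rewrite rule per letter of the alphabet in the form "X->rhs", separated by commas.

  step 2 ⇒ step 3: CCBCCBDBB ⇒ B·B·D·B·B·D·AC·D·D
    B ↦ D
    C ↦ B
    D ↦ AC
    A ↦ CC  (constrained at step 0)

A->CC, B->D, C->B, D->AC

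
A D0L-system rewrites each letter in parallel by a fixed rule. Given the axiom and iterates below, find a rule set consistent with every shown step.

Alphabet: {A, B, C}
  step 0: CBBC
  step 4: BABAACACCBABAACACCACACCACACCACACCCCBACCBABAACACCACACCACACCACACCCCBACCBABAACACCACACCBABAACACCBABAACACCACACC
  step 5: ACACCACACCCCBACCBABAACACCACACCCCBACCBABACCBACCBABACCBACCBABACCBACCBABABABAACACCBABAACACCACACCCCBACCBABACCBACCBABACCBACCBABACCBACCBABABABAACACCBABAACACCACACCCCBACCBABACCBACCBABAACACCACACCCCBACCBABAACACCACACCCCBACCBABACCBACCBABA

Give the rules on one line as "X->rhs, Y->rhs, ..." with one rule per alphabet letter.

A->CC, B->ACA, C->BA

  step 4 ⇒ step 5: BABAACACCBABAACACCACACCACACCACACCCCBACCBABAACACCACACCACACCACACCCCBACCBABAACACCACACCBABAACACCBABAACACCACACC ⇒ ACA·CC·ACA·CC·CC·BA·CC·BA·BA·ACA·CC·ACA·CC·CC·BA·CC·BA·BA·CC·BA·CC·BA·BA·CC·BA·CC·BA·BA·CC·BA·CC·BA·BA·BA·BA·ACA·CC·BA·BA·ACA·CC·ACA·CC·CC·BA·CC·BA·BA·CC·BA·CC·BA·BA·CC·BA·CC·BA·BA·CC·BA·CC·BA·BA·BA·BA·ACA·CC·BA·BA·ACA·CC·ACA·CC·CC·BA·CC·BA·BA·CC·BA·CC·BA·BA·ACA·CC·ACA·CC·CC·BA·CC·BA·BA·ACA·CC·ACA·CC·CC·BA·CC·BA·BA·CC·BA·CC·BA·BA
    A ↦ CC
    B ↦ ACA
    C ↦ BA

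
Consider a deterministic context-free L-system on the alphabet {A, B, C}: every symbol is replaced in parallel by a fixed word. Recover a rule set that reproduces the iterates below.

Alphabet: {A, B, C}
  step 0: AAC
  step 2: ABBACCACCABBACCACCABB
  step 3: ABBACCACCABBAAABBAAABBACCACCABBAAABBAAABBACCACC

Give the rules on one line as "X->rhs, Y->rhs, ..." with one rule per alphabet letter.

  step 2 ⇒ step 3: ABBACCACCABBACCACCABB ⇒ ABB·ACC·ACC·ABB·A·A·ABB·A·A·ABB·ACC·ACC·ABB·A·A·ABB·A·A·ABB·ACC·ACC
    A ↦ ABB
    B ↦ ACC
    C ↦ A

A->ABB, B->ACC, C->A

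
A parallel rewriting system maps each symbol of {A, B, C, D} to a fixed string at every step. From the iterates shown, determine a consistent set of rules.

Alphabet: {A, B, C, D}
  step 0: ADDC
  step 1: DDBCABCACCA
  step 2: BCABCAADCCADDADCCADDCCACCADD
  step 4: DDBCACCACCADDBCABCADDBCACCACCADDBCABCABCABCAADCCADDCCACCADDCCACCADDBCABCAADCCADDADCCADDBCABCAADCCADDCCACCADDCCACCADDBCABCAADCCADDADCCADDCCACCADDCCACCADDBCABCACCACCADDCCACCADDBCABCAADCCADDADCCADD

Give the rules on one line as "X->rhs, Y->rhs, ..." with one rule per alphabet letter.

A->DD, B->AD, C->CCA, D->BCA

  step 1 ⇒ step 2: DDBCABCACCA ⇒ BCA·BCA·AD·CCA·DD·AD·CCA·DD·CCA·CCA·DD
    A ↦ DD
    B ↦ AD
    C ↦ CCA
    D ↦ BCA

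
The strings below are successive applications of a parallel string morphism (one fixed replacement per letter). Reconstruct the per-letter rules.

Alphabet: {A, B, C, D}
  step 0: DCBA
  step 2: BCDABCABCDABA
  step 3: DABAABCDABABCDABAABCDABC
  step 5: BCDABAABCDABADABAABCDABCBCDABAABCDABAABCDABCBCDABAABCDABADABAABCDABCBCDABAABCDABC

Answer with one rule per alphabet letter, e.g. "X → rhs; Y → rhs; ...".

  step 2 ⇒ step 3: BCDABCABCDABA ⇒ DA·BA·A·BC·DA·BA·BC·DA·BA·A·BC·DA·BC
    A ↦ BC
    B ↦ DA
    C ↦ BA
    D ↦ A

A->BC, B->DA, C->BA, D->A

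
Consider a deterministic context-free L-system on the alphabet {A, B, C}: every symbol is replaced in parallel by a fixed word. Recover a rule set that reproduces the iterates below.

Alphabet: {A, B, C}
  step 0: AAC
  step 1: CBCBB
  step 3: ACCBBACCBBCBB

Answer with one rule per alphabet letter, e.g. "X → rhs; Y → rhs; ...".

  step 0 ⇒ step 1: AAC ⇒ CB·CB·B
    A ↦ CB
    C ↦ B
    B ↦ AC  (constrained at step 1)

A->CB, B->AC, C->B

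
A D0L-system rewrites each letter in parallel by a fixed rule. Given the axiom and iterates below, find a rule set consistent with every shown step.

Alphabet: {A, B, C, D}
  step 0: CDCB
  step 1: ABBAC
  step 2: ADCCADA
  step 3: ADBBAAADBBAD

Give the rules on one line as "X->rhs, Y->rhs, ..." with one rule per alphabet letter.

A->AD, B->C, C->A, D->BB

  step 2 ⇒ step 3: ADCCADA ⇒ AD·BB·A·A·AD·BB·AD
    A ↦ AD
    C ↦ A
    D ↦ BB
  step 0 ⇒ step 1: CDCB ⇒ A·BB·A·C
    B ↦ C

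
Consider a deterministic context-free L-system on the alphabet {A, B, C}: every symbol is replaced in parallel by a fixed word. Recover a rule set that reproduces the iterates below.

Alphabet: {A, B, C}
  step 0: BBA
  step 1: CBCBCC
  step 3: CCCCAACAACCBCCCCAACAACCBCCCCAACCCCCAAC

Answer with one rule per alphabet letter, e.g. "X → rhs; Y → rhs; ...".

  step 0 ⇒ step 1: BBA ⇒ CB·CB·CC
    A ↦ CC
    B ↦ CB
    C ↦ AAC  (constrained at step 1)

A->CC, B->CB, C->AAC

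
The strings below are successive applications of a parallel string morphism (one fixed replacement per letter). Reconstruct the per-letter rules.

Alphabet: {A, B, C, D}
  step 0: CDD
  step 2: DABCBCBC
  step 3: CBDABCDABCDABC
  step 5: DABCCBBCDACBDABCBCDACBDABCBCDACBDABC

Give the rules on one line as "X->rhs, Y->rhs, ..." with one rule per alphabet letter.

A->B, B->DA, C->BC, D->C

  step 2 ⇒ step 3: DABCBCBC ⇒ C·B·DA·BC·DA·BC·DA·BC
    A ↦ B
    B ↦ DA
    C ↦ BC
    D ↦ C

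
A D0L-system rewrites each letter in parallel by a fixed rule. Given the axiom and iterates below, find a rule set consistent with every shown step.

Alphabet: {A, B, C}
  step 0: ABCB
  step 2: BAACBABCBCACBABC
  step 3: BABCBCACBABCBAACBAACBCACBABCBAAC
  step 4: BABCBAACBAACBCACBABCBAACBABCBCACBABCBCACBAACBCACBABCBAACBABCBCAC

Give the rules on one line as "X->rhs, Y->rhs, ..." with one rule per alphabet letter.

A->BC, B->BA, C->AC

  step 3 ⇒ step 4: BABCBCACBABCBAACBAACBCACBABCBAAC ⇒ BA·BC·BA·AC·BA·AC·BC·AC·BA·BC·BA·AC·BA·BC·BC·AC·BA·BC·BC·AC·BA·AC·BC·AC·BA·BC·BA·AC·BA·BC·BC·AC
    A ↦ BC
    B ↦ BA
    C ↦ AC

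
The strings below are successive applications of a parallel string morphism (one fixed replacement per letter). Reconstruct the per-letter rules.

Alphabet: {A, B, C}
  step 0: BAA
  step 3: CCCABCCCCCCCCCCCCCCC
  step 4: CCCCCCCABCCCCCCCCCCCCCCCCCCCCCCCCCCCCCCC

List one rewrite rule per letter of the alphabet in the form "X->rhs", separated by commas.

  step 3 ⇒ step 4: CCCABCCCCCCCCCCCCCCC ⇒ CC·CC·CC·C·ABC·CC·CC·CC·CC·CC·CC·CC·CC·CC·CC·CC·CC·CC·CC·CC
    A ↦ C
    B ↦ ABC
    C ↦ CC

A->C, B->ABC, C->CC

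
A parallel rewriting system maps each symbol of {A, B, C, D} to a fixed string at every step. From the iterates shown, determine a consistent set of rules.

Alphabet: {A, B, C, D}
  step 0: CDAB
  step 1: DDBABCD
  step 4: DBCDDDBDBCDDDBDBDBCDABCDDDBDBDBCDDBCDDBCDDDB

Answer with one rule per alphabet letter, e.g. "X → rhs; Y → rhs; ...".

  step 0 ⇒ step 1: CDAB ⇒ D·DB·AB·CD
    A ↦ AB
    B ↦ CD
    C ↦ D
    D ↦ DB

A->AB, B->CD, C->D, D->DB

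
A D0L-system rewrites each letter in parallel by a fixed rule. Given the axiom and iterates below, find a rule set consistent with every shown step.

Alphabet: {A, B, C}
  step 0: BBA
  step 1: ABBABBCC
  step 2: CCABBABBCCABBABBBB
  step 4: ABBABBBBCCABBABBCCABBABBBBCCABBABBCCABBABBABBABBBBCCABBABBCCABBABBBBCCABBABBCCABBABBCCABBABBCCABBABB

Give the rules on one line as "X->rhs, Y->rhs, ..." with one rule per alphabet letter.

  step 1 ⇒ step 2: ABBABBCC ⇒ CC·ABB·ABB·CC·ABB·ABB·B·B
    A ↦ CC
    B ↦ ABB
    C ↦ B

A->CC, B->ABB, C->B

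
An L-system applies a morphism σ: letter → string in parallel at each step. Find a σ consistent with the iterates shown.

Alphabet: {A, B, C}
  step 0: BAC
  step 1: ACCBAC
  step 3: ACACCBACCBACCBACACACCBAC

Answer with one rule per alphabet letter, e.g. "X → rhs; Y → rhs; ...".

  step 0 ⇒ step 1: BAC ⇒ AC·CB·AC
    A ↦ CB
    B ↦ AC
    C ↦ AC

A->CB, B->AC, C->AC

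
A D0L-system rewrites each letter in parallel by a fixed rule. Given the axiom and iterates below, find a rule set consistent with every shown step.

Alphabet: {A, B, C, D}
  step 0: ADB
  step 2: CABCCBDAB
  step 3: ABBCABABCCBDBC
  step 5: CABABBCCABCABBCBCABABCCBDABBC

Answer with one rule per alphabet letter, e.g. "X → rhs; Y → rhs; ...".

  step 2 ⇒ step 3: CABCCBDAB ⇒ AB·B·C·AB·AB·C·CBD·B·C
    A ↦ B
    B ↦ C
    C ↦ AB
    D ↦ CBD

A->B, B->C, C->AB, D->CBD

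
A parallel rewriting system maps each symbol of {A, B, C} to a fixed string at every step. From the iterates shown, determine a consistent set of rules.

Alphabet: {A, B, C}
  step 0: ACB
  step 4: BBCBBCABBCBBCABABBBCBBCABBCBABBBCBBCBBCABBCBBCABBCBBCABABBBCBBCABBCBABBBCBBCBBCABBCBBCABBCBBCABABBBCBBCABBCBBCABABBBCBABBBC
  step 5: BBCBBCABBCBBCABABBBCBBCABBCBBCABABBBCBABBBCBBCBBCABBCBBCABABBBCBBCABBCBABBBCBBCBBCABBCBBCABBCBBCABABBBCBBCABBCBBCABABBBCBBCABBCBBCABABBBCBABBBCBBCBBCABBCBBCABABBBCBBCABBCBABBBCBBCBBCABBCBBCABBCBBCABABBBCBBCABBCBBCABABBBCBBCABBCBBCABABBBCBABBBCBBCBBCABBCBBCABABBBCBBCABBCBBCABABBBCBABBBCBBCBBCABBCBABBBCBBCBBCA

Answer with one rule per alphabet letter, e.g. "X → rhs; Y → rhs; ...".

A->BAB, B->BBC, C->A

  step 4 ⇒ step 5: BBCBBCABBCBBCABABBBCBBCABBCBABBBCBBCBBCABBCBBCABBCBBCABABBBCBBCABBCBABBBCBBCBBCABBCBBCABBCBBCABABBBCBBCABBCBBCABABBBCBABBBC ⇒ BBC·BBC·A·BBC·BBC·A·BAB·BBC·BBC·A·BBC·BBC·A·BAB·BBC·BAB·BBC·BBC·BBC·A·BBC·BBC·A·BAB·BBC·BBC·A·BBC·BAB·BBC·BBC·BBC·A·BBC·BBC·A·BBC·BBC·A·BAB·BBC·BBC·A·BBC·BBC·A·BAB·BBC·BBC·A·BBC·BBC·A·BAB·BBC·BAB·BBC·BBC·BBC·A·BBC·BBC·A·BAB·BBC·BBC·A·BBC·BAB·BBC·BBC·BBC·A·BBC·BBC·A·BBC·BBC·A·BAB·BBC·BBC·A·BBC·BBC·A·BAB·BBC·BBC·A·BBC·BBC·A·BAB·BBC·BAB·BBC·BBC·BBC·A·BBC·BBC·A·BAB·BBC·BBC·A·BBC·BBC·A·BAB·BBC·BAB·BBC·BBC·BBC·A·BBC·BAB·BBC·BBC·BBC·A
    A ↦ BAB
    B ↦ BBC
    C ↦ A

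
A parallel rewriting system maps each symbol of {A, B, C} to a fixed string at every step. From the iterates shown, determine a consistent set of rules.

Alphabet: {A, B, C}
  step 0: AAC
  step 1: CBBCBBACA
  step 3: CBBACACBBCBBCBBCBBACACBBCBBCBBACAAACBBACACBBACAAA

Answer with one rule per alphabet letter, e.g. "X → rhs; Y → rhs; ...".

  step 0 ⇒ step 1: AAC ⇒ CBB·CBB·ACA
    A ↦ CBB
    C ↦ ACA
    B ↦ A  (constrained at step 1)

A->CBB, B->A, C->ACA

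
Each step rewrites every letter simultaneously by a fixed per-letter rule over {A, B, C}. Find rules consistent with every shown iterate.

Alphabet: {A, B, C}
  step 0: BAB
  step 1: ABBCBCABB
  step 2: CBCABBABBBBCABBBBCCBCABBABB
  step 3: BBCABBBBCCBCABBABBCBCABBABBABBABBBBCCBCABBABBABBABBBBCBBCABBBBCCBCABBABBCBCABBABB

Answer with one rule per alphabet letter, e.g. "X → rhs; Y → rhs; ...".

A->CBC, B->ABB, C->BBC

  step 2 ⇒ step 3: CBCABBABBBBCABBBBCCBCABBABB ⇒ BBC·ABB·BBC·CBC·ABB·ABB·CBC·ABB·ABB·ABB·ABB·BBC·CBC·ABB·ABB·ABB·ABB·BBC·BBC·ABB·BBC·CBC·ABB·ABB·CBC·ABB·ABB
    A ↦ CBC
    B ↦ ABB
    C ↦ BBC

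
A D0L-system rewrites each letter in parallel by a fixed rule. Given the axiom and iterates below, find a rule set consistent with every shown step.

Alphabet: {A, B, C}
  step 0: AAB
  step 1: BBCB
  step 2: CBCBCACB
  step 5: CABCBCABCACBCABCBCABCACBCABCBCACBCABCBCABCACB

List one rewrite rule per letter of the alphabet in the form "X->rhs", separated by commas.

  step 1 ⇒ step 2: BBCB ⇒ CB·CB·CA·CB
    B ↦ CB
    C ↦ CA
  step 0 ⇒ step 1: AAB ⇒ B·B·CB
    A ↦ B

A->B, B->CB, C->CA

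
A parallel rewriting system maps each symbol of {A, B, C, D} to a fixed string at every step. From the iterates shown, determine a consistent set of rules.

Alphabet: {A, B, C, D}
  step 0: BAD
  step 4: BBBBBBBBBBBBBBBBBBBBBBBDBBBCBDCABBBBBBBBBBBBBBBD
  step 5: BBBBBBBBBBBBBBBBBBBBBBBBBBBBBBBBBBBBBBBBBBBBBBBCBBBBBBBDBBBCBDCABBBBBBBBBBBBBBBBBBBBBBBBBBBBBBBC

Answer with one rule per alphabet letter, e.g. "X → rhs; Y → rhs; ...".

  step 4 ⇒ step 5: BBBBBBBBBBBBBBBBBBBBBBBDBBBCBDCABBBBBBBBBBBBBBBD ⇒ BB·BB·BB·BB·BB·BB·BB·BB·BB·BB·BB·BB·BB·BB·BB·BB·BB·BB·BB·BB·BB·BB·BB·BC·BB·BB·BB·BD·BB·BC·BD·CA·BB·BB·BB·BB·BB·BB·BB·BB·BB·BB·BB·BB·BB·BB·BB·BC
    A ↦ CA
    B ↦ BB
    C ↦ BD
    D ↦ BC

A->CA, B->BB, C->BD, D->BC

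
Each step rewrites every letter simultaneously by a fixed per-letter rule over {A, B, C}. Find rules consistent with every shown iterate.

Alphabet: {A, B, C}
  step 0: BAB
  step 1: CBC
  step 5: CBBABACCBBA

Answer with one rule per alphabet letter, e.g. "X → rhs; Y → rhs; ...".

  step 0 ⇒ step 1: BAB ⇒ C·B·C
    A ↦ B
    B ↦ C
    C ↦ BA  (constrained at step 1)

A->B, B->C, C->BA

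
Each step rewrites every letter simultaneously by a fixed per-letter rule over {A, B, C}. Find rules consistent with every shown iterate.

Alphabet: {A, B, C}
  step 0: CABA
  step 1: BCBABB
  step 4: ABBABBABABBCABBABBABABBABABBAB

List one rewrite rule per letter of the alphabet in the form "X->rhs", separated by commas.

A->B, B->AB, C->BC

  step 0 ⇒ step 1: CABA ⇒ BC·B·AB·B
    A ↦ B
    B ↦ AB
    C ↦ BC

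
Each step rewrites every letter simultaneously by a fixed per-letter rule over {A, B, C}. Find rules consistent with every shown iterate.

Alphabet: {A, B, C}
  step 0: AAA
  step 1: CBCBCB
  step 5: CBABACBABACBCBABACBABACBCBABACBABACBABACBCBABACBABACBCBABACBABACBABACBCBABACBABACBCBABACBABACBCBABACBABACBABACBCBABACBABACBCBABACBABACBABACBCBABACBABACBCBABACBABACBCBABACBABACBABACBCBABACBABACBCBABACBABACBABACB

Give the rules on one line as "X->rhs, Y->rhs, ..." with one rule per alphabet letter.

A->CB, B->ABA, C->CB

  step 0 ⇒ step 1: AAA ⇒ CB·CB·CB
    A ↦ CB
    B ↦ ABA  (constrained at step 1)
    C ↦ CB  (constrained at step 1)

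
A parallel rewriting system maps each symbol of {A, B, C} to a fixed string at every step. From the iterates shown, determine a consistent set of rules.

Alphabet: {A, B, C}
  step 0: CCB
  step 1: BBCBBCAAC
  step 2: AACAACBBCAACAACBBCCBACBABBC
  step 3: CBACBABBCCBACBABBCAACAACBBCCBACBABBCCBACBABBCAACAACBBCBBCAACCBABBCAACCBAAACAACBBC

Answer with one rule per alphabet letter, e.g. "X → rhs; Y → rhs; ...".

A->CBA, B->AAC, C->BBC

  step 2 ⇒ step 3: AACAACBBCAACAACBBCCBACBABBC ⇒ CBA·CBA·BBC·CBA·CBA·BBC·AAC·AAC·BBC·CBA·CBA·BBC·CBA·CBA·BBC·AAC·AAC·BBC·BBC·AAC·CBA·BBC·AAC·CBA·AAC·AAC·BBC
    A ↦ CBA
    B ↦ AAC
    C ↦ BBC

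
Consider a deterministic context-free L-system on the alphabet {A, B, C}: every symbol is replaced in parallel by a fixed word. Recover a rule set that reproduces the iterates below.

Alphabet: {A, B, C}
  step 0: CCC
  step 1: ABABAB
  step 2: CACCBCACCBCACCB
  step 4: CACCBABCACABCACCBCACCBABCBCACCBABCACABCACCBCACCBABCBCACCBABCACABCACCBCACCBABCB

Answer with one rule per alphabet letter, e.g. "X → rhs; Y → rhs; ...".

A->CAC, B->CB, C->AB

  step 1 ⇒ step 2: ABABAB ⇒ CAC·CB·CAC·CB·CAC·CB
    A ↦ CAC
    B ↦ CB
  step 0 ⇒ step 1: CCC ⇒ AB·AB·AB
    C ↦ AB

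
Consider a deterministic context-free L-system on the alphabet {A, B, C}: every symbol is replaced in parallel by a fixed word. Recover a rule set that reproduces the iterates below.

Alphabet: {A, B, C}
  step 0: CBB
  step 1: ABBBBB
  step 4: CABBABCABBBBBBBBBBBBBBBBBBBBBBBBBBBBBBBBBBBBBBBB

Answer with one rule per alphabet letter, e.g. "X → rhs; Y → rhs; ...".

A->CA, B->BB, C->AB

  step 0 ⇒ step 1: CBB ⇒ AB·BB·BB
    B ↦ BB
    C ↦ AB
    A ↦ CA  (constrained at step 1)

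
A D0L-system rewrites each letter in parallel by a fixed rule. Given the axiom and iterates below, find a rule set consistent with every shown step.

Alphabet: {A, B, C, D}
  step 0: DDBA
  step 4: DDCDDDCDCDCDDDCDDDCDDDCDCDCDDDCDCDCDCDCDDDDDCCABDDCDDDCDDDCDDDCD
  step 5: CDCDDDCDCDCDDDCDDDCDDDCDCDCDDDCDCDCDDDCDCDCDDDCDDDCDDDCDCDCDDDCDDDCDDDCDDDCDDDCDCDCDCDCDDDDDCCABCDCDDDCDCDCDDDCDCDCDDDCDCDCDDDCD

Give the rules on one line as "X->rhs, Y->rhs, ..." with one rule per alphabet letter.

A->CC, B->AB, C->DD, D->CD

  step 4 ⇒ step 5: DDCDDDCDCDCDDDCDDDCDDDCDCDCDDDCDCDCDCDCDDDDDCCABDDCDDDCDDDCDDDCD ⇒ CD·CD·DD·CD·CD·CD·DD·CD·DD·CD·DD·CD·CD·CD·DD·CD·CD·CD·DD·CD·CD·CD·DD·CD·DD·CD·DD·CD·CD·CD·DD·CD·DD·CD·DD·CD·DD·CD·DD·CD·CD·CD·CD·CD·DD·DD·CC·AB·CD·CD·DD·CD·CD·CD·DD·CD·CD·CD·DD·CD·CD·CD·DD·CD
    A ↦ CC
    B ↦ AB
    C ↦ DD
    D ↦ CD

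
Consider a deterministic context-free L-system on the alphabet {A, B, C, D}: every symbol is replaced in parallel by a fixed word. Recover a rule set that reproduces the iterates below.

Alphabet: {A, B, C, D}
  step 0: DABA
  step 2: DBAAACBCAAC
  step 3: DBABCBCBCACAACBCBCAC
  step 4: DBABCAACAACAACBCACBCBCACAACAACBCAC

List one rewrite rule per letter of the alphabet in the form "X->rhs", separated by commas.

A->BC, B->A, C->AC, D->DB

  step 3 ⇒ step 4: DBABCBCBCACAACBCBCAC ⇒ DB·A·BC·A·AC·A·AC·A·AC·BC·AC·BC·BC·AC·A·AC·A·AC·BC·AC
    A ↦ BC
    B ↦ A
    C ↦ AC
    D ↦ DB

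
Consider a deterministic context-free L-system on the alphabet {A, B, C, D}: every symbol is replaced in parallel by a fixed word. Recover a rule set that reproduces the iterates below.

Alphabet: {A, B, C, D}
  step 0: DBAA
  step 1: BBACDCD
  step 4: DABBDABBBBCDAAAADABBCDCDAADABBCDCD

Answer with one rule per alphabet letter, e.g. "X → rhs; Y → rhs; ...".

  step 0 ⇒ step 1: DBAA ⇒ BB·A·CD·CD
    A ↦ CD
    B ↦ A
    D ↦ BB
    C ↦ DA  (constrained at step 1)

A->CD, B->A, C->DA, D->BB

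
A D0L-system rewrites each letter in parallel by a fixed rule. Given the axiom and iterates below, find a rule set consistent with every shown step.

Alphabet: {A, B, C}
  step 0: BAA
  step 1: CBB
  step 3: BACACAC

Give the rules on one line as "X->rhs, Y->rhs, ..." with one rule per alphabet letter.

  step 0 ⇒ step 1: BAA ⇒ C·B·B
    A ↦ B
    B ↦ C
    C ↦ AC  (constrained at step 1)

A->B, B->C, C->AC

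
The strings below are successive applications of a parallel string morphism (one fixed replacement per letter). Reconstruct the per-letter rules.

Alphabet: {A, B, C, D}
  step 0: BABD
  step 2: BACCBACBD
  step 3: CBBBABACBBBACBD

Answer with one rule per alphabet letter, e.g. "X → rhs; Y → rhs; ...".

  step 2 ⇒ step 3: BACCBACBD ⇒ C·BB·BA·BA·C·BB·BA·C·BD
    A ↦ BB
    B ↦ C
    C ↦ BA
    D ↦ BD

A->BB, B->C, C->BA, D->BD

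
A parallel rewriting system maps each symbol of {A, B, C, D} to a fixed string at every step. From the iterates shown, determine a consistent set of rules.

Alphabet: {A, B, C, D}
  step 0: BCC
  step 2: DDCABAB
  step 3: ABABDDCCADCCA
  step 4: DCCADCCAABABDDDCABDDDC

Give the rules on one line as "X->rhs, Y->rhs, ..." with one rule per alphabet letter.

  step 3 ⇒ step 4: ABABDDCCADCCA ⇒ DC·CA·DC·CA·AB·AB·D·D·DC·AB·D·D·DC
    A ↦ DC
    B ↦ CA
    C ↦ D
    D ↦ AB

A->DC, B->CA, C->D, D->AB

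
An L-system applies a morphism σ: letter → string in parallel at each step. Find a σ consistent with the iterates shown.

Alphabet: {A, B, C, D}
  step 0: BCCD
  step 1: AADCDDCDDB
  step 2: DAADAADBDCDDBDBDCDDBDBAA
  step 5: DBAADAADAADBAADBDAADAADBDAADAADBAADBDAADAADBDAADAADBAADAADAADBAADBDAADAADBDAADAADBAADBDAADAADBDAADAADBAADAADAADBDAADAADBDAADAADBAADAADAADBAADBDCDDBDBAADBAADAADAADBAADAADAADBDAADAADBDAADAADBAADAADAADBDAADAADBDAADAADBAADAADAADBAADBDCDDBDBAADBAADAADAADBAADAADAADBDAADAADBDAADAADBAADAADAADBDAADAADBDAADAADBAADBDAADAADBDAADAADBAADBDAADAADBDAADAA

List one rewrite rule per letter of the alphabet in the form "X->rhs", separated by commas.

A->DAA, B->AA, C->DCD, D->DB

  step 1 ⇒ step 2: AADCDDCDDB ⇒ DAA·DAA·DB·DCD·DB·DB·DCD·DB·DB·AA
    A ↦ DAA
    B ↦ AA
    C ↦ DCD
    D ↦ DB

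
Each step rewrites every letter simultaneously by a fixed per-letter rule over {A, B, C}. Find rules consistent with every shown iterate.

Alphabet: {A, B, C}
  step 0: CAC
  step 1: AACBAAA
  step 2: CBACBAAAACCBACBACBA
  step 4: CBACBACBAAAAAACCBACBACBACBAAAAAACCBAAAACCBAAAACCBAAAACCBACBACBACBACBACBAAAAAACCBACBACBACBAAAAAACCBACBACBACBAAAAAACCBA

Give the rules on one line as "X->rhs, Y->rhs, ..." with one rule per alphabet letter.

A->CBA, B->AC, C->AA

  step 1 ⇒ step 2: AACBAAA ⇒ CBA·CBA·AA·AC·CBA·CBA·CBA
    A ↦ CBA
    B ↦ AC
    C ↦ AA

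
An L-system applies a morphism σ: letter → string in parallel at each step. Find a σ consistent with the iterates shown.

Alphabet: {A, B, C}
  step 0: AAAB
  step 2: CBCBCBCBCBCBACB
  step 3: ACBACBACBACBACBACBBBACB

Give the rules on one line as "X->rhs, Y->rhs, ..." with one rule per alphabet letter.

A->BB, B->CB, C->A

  step 2 ⇒ step 3: CBCBCBCBCBCBACB ⇒ A·CB·A·CB·A·CB·A·CB·A·CB·A·CB·BB·A·CB
    A ↦ BB
    B ↦ CB
    C ↦ A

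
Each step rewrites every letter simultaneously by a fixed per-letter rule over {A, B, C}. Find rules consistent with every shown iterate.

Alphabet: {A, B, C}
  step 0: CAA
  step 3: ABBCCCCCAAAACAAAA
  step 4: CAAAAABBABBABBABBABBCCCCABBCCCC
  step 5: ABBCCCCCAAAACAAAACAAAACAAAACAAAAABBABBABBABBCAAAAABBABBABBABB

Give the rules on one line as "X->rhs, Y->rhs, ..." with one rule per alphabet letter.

A->C, B->AA, C->ABB

  step 4 ⇒ step 5: CAAAAABBABBABBABBABBCCCCABBCCCC ⇒ ABB·C·C·C·C·C·AA·AA·C·AA·AA·C·AA·AA·C·AA·AA·C·AA·AA·ABB·ABB·ABB·ABB·C·AA·AA·ABB·ABB·ABB·ABB
    A ↦ C
    B ↦ AA
    C ↦ ABB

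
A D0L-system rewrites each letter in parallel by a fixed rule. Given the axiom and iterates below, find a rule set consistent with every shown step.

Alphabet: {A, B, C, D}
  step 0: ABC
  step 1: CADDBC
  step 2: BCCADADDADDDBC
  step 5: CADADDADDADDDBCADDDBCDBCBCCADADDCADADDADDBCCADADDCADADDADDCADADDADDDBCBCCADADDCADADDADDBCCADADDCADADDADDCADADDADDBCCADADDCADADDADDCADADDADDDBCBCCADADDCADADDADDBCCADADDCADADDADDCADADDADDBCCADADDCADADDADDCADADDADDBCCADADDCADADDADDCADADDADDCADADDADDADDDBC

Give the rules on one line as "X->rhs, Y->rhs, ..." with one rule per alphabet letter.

A->CAD, B->D, C->BC, D->ADD

  step 1 ⇒ step 2: CADDBC ⇒ BC·CAD·ADD·ADD·D·BC
    A ↦ CAD
    B ↦ D
    C ↦ BC
    D ↦ ADD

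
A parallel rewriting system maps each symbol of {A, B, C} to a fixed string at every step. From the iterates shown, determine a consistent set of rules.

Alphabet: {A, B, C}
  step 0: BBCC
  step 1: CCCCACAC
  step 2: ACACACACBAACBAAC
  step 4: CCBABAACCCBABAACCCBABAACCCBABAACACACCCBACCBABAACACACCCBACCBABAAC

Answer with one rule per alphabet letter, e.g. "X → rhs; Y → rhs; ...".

  step 1 ⇒ step 2: CCCCACAC ⇒ AC·AC·AC·AC·BA·AC·BA·AC
    A ↦ BA
    C ↦ AC
  step 0 ⇒ step 1: BBCC ⇒ CC·CC·AC·AC
    B ↦ CC

A->BA, B->CC, C->AC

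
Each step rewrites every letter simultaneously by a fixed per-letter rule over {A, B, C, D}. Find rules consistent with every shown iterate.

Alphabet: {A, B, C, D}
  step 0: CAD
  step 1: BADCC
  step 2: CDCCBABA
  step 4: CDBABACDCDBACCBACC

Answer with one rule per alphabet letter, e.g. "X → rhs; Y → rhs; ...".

A->D, B->C, C->BA, D->CC

  step 1 ⇒ step 2: BADCC ⇒ C·D·CC·BA·BA
    A ↦ D
    B ↦ C
    C ↦ BA
    D ↦ CC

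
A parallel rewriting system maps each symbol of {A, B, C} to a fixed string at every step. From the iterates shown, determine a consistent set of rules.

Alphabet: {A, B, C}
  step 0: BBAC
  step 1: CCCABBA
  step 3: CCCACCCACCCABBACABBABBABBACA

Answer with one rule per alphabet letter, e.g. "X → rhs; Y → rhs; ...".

A->CA, B->C, C->BBA

  step 0 ⇒ step 1: BBAC ⇒ C·C·CA·BBA
    A ↦ CA
    B ↦ C
    C ↦ BBA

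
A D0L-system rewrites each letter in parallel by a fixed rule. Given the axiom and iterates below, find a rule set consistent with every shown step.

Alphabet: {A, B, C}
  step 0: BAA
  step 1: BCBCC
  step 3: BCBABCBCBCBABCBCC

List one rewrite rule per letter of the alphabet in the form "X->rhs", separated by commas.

A->C, B->BCB, C->A

  step 0 ⇒ step 1: BAA ⇒ BCB·C·C
    A ↦ C
    B ↦ BCB
    C ↦ A  (constrained at step 1)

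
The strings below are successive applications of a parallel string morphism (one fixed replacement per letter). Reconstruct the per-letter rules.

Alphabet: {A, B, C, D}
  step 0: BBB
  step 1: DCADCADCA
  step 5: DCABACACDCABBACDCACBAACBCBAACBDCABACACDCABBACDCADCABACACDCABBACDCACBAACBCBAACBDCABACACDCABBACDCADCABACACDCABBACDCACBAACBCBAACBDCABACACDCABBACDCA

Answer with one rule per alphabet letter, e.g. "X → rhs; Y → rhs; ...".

  step 0 ⇒ step 1: BBB ⇒ DCA·DCA·DCA
    B ↦ DCA
    A ↦ B  (constrained at step 1)
    C ↦ AC  (constrained at step 1)
    D ↦ CBA  (constrained at step 1)

A->B, B->DCA, C->AC, D->CBA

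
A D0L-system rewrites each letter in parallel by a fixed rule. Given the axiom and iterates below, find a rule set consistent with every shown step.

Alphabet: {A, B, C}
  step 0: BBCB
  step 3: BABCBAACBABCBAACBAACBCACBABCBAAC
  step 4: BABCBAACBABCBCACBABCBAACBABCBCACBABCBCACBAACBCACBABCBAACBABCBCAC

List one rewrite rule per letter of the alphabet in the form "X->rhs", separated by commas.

A->BC, B->BA, C->AC

  step 3 ⇒ step 4: BABCBAACBABCBAACBAACBCACBABCBAAC ⇒ BA·BC·BA·AC·BA·BC·BC·AC·BA·BC·BA·AC·BA·BC·BC·AC·BA·BC·BC·AC·BA·AC·BC·AC·BA·BC·BA·AC·BA·BC·BC·AC
    A ↦ BC
    B ↦ BA
    C ↦ AC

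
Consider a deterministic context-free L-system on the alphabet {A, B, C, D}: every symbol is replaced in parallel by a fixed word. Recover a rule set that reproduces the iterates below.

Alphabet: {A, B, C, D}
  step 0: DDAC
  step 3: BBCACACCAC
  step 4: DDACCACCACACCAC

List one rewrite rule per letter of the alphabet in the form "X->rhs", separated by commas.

A->C, B->D, C->AC, D->B

  step 3 ⇒ step 4: BBCACACCAC ⇒ D·D·AC·C·AC·C·AC·AC·C·AC
    A ↦ C
    B ↦ D
    C ↦ AC
    D ↦ B  (constrained at step 0)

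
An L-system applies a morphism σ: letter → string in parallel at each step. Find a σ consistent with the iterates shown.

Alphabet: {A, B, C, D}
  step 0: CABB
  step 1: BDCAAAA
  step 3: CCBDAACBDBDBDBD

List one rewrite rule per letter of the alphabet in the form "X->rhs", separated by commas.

  step 0 ⇒ step 1: CABB ⇒ BD·C·AA·AA
    A ↦ C
    B ↦ AA
    C ↦ BD
    D ↦ C  (constrained at step 1)

A->C, B->AA, C->BD, D->C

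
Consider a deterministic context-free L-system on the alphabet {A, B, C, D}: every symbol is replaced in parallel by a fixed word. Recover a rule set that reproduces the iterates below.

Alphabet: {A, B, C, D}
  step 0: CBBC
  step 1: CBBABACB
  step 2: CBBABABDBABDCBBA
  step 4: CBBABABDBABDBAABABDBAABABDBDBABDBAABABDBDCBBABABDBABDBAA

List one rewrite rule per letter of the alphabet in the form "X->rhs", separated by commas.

  step 1 ⇒ step 2: CBBABACB ⇒ CB·BA·BA·BD·BA·BD·CB·BA
    A ↦ BD
    B ↦ BA
    C ↦ CB
    D ↦ A  (constrained at step 2)

A->BD, B->BA, C->CB, D->A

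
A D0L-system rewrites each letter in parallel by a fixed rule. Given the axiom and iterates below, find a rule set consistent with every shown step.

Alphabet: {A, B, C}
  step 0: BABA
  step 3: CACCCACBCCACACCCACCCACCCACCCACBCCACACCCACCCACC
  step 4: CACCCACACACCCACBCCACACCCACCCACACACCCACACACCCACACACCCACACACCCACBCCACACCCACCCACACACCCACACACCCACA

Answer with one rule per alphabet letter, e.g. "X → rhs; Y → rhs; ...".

A->CC, B->CBC, C->CA

  step 3 ⇒ step 4: CACCCACBCCACACCCACCCACCCACCCACBCCACACCCACCCACC ⇒ CA·CC·CA·CA·CA·CC·CA·CBC·CA·CA·CC·CA·CC·CA·CA·CA·CC·CA·CA·CA·CC·CA·CA·CA·CC·CA·CA·CA·CC·CA·CBC·CA·CA·CC·CA·CC·CA·CA·CA·CC·CA·CA·CA·CC·CA·CA
    A ↦ CC
    B ↦ CBC
    C ↦ CA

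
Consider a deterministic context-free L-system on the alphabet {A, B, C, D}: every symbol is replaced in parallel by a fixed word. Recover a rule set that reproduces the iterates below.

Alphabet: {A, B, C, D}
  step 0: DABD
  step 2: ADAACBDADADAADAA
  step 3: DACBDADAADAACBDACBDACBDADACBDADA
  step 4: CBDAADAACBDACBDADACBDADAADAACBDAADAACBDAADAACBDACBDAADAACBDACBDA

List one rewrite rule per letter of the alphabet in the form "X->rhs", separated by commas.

  step 3 ⇒ step 4: DACBDADAADAACBDACBDACBDADACBDADA ⇒ CB·DA·AD·AA·CB·DA·CB·DA·DA·CB·DA·DA·AD·AA·CB·DA·AD·AA·CB·DA·AD·AA·CB·DA·CB·DA·AD·AA·CB·DA·CB·DA
    A ↦ DA
    B ↦ AA
    C ↦ AD
    D ↦ CB

A->DA, B->AA, C->AD, D->CB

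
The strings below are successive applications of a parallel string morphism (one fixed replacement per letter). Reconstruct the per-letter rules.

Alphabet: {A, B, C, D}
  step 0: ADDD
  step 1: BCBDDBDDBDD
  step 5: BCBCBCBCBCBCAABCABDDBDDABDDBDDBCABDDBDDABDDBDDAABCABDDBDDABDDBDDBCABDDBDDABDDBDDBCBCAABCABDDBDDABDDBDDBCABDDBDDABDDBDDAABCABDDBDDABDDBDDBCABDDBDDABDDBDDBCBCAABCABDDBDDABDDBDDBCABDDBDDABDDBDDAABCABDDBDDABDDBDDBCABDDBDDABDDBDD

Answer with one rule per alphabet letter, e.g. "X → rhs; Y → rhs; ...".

  step 0 ⇒ step 1: ADDD ⇒ BC·BDD·BDD·BDD
    A ↦ BC
    D ↦ BDD
    B ↦ A  (constrained at step 1)
    C ↦ A  (constrained at step 1)

A->BC, B->A, C->A, D->BDD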